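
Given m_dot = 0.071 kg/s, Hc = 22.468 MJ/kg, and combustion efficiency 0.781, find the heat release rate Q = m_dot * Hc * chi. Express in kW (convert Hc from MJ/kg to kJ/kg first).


Hc = 22.468 MJ/kg = 22.468 * 1000 kJ/kg = 22468 kJ/kg
Q = 0.071 kg/s * 22468 kJ/kg * 0.781 = 1245.9 kW

1245.9 kW


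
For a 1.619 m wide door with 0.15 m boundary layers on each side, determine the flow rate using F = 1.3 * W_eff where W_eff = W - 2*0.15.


W_eff = 1.619 - 0.30 = 1.319 m
F = 1.3 * 1.319 = 1.7147 persons/s

1.7147 persons/s


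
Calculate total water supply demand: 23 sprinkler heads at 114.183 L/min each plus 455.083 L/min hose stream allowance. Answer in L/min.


Sprinkler demand = 23 * 114.183 = 2626.209 L/min
Total = 2626.209 + 455.083 = 3081.292 L/min

3081.292 L/min


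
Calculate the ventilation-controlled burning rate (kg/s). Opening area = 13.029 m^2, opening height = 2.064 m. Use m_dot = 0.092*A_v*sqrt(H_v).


sqrt(H_v) = 1.4367
m_dot = 0.092 * 13.029 * 1.4367 = 1.7221 kg/s

1.7221 kg/s


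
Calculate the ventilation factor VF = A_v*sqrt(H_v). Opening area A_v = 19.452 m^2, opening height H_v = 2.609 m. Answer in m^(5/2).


sqrt(H_v) = 1.6152
VF = 19.452 * 1.6152 = 31.420 m^(5/2)

31.420 m^(5/2)


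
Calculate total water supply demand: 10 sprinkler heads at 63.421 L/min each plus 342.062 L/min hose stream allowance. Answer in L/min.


Sprinkler demand = 10 * 63.421 = 634.21 L/min
Total = 634.21 + 342.062 = 976.272 L/min

976.272 L/min


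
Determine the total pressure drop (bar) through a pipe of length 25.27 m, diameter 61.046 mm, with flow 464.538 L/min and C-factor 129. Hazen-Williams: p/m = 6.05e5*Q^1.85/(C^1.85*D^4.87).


Q^1.85 = 85899
C^1.85 = 8027.7
D^4.87 = 4.9676e+08
p/m = 0.013032 bar/m
p_total = 0.013032 * 25.27 = 0.32931 bar

0.32931 bar


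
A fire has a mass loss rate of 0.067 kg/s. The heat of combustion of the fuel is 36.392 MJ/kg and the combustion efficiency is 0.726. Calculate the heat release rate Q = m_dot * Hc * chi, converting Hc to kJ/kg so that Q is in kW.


Hc = 36.392 MJ/kg = 36.392 * 1000 kJ/kg = 36392 kJ/kg
Q = 0.067 kg/s * 36392 kJ/kg * 0.726 = 1770.2 kW

1770.2 kW


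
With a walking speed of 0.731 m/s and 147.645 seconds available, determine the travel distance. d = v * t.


d = 0.731 * 147.645 = 107.93 m

107.93 m


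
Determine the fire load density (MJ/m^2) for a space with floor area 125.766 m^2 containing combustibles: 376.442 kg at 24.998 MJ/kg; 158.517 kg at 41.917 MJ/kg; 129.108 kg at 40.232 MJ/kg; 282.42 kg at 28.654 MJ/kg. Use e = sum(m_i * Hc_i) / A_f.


Total energy = 376.442*24.998 + 158.517*41.917 + 129.108*40.232 + 282.42*28.654
= 9410.297 + 6644.557 + 5194.273 + 8092.463
= 29341.59 MJ
e = 29341.59 / 125.766 = 233.30 MJ/m^2

233.30 MJ/m^2


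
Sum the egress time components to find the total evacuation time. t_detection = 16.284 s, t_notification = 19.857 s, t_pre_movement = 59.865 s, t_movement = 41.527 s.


Total = 16.284 + 19.857 + 59.865 + 41.527 = 137.533 s

137.533 s


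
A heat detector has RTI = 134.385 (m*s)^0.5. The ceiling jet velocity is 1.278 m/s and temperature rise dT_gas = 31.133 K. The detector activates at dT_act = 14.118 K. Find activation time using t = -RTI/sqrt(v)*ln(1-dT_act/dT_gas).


dT_act/dT_gas = 0.45347
ln(1 - 0.45347) = -0.60417
t = -134.385 / sqrt(1.278) * -0.60417 = 71.820 s

71.820 s


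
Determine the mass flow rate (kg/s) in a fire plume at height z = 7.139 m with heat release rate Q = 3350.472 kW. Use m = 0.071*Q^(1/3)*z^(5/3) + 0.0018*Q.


Q^(1/3) = 14.964
z^(5/3) = 26.468
First term = 0.071 * 14.964 * 26.468 = 28.120
Second term = 0.0018 * 3350.472 = 6.0308
m = 34.151 kg/s

34.151 kg/s


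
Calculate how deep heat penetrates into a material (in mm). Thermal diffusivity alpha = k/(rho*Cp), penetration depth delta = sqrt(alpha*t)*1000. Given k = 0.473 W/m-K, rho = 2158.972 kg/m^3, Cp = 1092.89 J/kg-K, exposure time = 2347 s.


alpha = 0.473 / (2158.972 * 1092.89) = 2.0046e-07 m^2/s
alpha * t = 0.00047049
delta = sqrt(0.00047049) * 1000 = 21.691 mm

21.691 mm


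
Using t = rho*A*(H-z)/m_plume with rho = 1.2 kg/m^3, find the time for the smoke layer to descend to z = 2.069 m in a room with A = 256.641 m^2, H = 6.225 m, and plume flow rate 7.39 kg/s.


H - z = 4.156 m
t = 1.2 * 256.641 * 4.156 / 7.39 = 173.20 s

173.20 s


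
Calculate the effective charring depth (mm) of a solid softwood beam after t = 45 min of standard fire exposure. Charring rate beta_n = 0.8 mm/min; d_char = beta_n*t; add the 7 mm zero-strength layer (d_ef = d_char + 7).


d_char = 0.8 * 45 = 36 mm
d_ef = 36 + 1.0*7 = 43 mm

43 mm


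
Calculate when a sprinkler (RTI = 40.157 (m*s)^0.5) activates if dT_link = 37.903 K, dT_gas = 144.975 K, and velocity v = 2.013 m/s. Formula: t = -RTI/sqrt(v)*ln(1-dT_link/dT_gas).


dT_link/dT_gas = 0.26145
ln(1 - 0.26145) = -0.30306
t = -40.157 / sqrt(2.013) * -0.30306 = 8.5776 s

8.5776 s


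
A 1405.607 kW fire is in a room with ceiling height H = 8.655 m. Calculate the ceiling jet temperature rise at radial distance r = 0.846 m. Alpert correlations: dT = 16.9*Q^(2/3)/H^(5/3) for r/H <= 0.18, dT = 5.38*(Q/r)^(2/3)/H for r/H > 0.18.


r/H = 0.846 / 8.655 = 0.097747
r/H <= 0.18, so dT = 16.9*Q^(2/3)/H^(5/3)
Q^(2/3) = 125.48
H^(5/3) = 36.485
dT = 16.9 * 125.48 / 36.485 = 58.123 K

58.123 K


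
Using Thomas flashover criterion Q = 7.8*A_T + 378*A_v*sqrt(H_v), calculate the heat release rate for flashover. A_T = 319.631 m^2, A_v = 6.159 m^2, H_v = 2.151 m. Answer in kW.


7.8*A_T = 2493.1
sqrt(H_v) = 1.4666
378*A_v*sqrt(H_v) = 3414.5
Q = 2493.1 + 3414.5 = 5907.6 kW

5907.6 kW


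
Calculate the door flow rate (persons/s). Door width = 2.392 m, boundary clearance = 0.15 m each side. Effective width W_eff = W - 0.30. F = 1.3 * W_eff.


W_eff = 2.392 - 0.30 = 2.092 m
F = 1.3 * 2.092 = 2.7196 persons/s

2.7196 persons/s


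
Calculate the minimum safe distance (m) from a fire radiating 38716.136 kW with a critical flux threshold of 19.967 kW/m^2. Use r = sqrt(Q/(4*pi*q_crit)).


4*pi*q_crit = 250.91
Q/(4*pi*q_crit) = 154.30
r = sqrt(154.30) = 12.422 m

12.422 m


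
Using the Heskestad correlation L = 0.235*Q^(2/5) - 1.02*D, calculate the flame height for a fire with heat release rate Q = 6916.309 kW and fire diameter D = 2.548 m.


Q^(2/5) = 34.352
0.235 * Q^(2/5) = 8.0727
1.02 * D = 2.5990
L = 5.4737 m

5.4737 m


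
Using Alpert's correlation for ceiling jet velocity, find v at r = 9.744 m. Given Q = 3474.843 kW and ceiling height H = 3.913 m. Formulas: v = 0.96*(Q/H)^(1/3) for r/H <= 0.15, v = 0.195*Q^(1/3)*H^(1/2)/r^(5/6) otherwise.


r/H = 9.744 / 3.913 = 2.4902
r/H > 0.15, so v = 0.195*Q^(1/3)*H^(1/2)/r^(5/6)
Q^(1/3) = 15.146
H^(1/2) = 1.9781
r^(5/6) = 6.6673
v = 0.195 * 15.146 * 1.9781 / 6.6673 = 0.87630 m/s

0.87630 m/s


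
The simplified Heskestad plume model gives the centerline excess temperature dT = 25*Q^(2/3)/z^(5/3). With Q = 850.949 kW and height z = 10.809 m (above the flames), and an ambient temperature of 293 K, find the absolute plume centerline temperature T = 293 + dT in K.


Q^(2/3) = 89.798
z^(5/3) = 52.842
dT = 25 * 89.798 / 52.842 = 42.485 K
T = 293 + 42.485 = 335.48 K

335.48 K


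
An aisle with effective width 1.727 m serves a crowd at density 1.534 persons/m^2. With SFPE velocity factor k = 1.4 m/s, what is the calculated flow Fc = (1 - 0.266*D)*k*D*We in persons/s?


1 - 0.266*D = 1 - 0.266*1.534 = 0.59196
Fs = 0.59196 * 1.4 * 1.534 = 1.2713 persons/(s*m)
Fc = 1.2713 * 1.727 = 2.1955 persons/s

2.1955 persons/s


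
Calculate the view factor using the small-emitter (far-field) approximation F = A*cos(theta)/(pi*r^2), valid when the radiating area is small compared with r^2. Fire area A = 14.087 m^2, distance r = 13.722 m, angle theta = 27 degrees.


cos(27 deg) = 0.89101
pi*r^2 = 591.54
F = 14.087 * 0.89101 / 591.54 = 0.021219

0.021219


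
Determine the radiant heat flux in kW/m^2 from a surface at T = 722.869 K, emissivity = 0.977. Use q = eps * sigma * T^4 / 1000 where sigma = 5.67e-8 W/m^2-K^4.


T^4 = 2.7305e+11
q = 0.977 * 5.67e-8 * 2.7305e+11 / 1000 = 15.126 kW/m^2

15.126 kW/m^2


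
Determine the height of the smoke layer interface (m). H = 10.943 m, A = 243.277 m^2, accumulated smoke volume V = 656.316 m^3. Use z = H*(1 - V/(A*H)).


V/(A*H) = 0.24653
1 - 0.24653 = 0.75347
z = 10.943 * 0.75347 = 8.2452 m

8.2452 m


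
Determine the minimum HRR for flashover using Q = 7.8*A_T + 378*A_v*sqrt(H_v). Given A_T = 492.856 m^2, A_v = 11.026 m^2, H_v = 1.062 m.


7.8*A_T = 3844.3
sqrt(H_v) = 1.0305
378*A_v*sqrt(H_v) = 4295.1
Q = 3844.3 + 4295.1 = 8139.4 kW

8139.4 kW


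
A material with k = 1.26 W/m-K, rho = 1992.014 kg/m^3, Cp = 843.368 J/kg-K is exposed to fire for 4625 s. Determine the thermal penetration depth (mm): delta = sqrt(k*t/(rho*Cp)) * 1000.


alpha = 1.26 / (1992.014 * 843.368) = 7.5000e-07 m^2/s
alpha * t = 0.0034687
delta = sqrt(0.0034687) * 1000 = 58.896 mm

58.896 mm


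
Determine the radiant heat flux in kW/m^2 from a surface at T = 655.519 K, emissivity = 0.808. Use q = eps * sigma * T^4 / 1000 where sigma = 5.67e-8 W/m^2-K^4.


T^4 = 1.8465e+11
q = 0.808 * 5.67e-8 * 1.8465e+11 / 1000 = 8.4593 kW/m^2

8.4593 kW/m^2


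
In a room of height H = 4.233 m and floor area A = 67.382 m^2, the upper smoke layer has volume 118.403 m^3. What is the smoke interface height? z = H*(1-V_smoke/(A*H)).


V/(A*H) = 0.41512
1 - 0.41512 = 0.58488
z = 4.233 * 0.58488 = 2.4758 m

2.4758 m


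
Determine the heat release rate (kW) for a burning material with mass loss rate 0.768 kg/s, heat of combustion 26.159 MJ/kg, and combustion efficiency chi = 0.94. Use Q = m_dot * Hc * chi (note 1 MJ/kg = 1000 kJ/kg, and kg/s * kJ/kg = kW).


Hc = 26.159 MJ/kg = 26.159 * 1000 kJ/kg = 26159 kJ/kg
Q = 0.768 kg/s * 26159 kJ/kg * 0.94 = 18885 kW

18885 kW


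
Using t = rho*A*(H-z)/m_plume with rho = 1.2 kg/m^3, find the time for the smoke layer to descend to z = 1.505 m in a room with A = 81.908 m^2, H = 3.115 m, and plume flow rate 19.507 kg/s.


H - z = 1.61 m
t = 1.2 * 81.908 * 1.61 / 19.507 = 8.1123 s

8.1123 s


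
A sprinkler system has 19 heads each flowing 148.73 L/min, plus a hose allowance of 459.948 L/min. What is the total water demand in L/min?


Sprinkler demand = 19 * 148.73 = 2825.87 L/min
Total = 2825.87 + 459.948 = 3285.818 L/min

3285.818 L/min


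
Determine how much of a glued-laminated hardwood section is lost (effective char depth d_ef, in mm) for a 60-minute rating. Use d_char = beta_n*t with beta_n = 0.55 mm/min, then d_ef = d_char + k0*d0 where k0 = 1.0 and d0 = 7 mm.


d_char = 0.55 * 60 = 33 mm
d_ef = 33 + 1.0*7 = 40 mm

40 mm


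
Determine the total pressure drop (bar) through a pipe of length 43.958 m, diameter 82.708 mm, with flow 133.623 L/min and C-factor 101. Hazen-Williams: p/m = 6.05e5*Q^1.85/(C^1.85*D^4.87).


Q^1.85 = 8568.0
C^1.85 = 5105.0
D^4.87 = 2.1800e+09
p/m = 0.00046578 bar/m
p_total = 0.00046578 * 43.958 = 0.020475 bar

0.020475 bar


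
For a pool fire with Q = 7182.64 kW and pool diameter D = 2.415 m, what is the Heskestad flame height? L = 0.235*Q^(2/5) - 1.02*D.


Q^(2/5) = 34.875
0.235 * Q^(2/5) = 8.1956
1.02 * D = 2.4633
L = 5.7323 m

5.7323 m


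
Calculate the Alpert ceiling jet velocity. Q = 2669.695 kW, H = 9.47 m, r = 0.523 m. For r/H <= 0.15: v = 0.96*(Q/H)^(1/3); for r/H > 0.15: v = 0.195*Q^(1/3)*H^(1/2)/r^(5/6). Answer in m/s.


r/H = 0.523 / 9.47 = 0.055227
r/H <= 0.15, so v = 0.96*(Q/H)^(1/3)
Q/H = 281.91
(Q/H)^(1/3) = 6.5570
v = 0.96 * 6.5570 = 6.2947 m/s

6.2947 m/s


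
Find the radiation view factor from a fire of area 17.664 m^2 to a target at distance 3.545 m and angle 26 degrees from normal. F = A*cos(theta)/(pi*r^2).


cos(26 deg) = 0.89879
pi*r^2 = 39.480
F = 17.664 * 0.89879 / 39.480 = 0.40213

0.40213


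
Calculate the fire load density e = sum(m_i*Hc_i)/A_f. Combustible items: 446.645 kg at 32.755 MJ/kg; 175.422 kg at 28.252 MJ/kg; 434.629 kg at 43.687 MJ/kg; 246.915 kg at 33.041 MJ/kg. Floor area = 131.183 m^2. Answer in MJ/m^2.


Total energy = 446.645*32.755 + 175.422*28.252 + 434.629*43.687 + 246.915*33.041
= 14629.86 + 4956.022 + 18987.64 + 8158.319
= 46731.83 MJ
e = 46731.83 / 131.183 = 356.23 MJ/m^2

356.23 MJ/m^2


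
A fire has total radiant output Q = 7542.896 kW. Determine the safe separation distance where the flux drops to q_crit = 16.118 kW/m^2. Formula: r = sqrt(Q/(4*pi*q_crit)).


4*pi*q_crit = 202.54
Q/(4*pi*q_crit) = 37.241
r = sqrt(37.241) = 6.1025 m

6.1025 m


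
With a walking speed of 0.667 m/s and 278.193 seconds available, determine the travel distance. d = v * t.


d = 0.667 * 278.193 = 185.55 m

185.55 m


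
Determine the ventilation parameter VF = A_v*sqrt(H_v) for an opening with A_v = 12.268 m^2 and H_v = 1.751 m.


sqrt(H_v) = 1.3233
VF = 12.268 * 1.3233 = 16.234 m^(5/2)

16.234 m^(5/2)


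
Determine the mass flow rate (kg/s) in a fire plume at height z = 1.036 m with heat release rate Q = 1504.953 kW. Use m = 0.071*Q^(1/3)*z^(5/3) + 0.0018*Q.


Q^(1/3) = 11.460
z^(5/3) = 1.0607
First term = 0.071 * 11.460 * 1.0607 = 0.86304
Second term = 0.0018 * 1504.953 = 2.7089
m = 3.5720 kg/s

3.5720 kg/s


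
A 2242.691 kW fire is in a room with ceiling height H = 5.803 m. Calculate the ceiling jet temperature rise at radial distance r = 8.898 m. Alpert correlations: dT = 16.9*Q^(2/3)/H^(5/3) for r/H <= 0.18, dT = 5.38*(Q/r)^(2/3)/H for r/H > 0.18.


r/H = 8.898 / 5.803 = 1.5333
r/H > 0.18, so dT = 5.38*(Q/r)^(2/3)/H
Q/r = 252.04
(Q/r)^(2/3) = 39.901
dT = 5.38 * 39.901 / 5.803 = 36.993 K

36.993 K


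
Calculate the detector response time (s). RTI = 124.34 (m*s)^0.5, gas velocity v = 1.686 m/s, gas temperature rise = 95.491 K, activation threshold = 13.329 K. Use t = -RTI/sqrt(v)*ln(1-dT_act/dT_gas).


dT_act/dT_gas = 0.13958
ln(1 - 0.13958) = -0.15034
t = -124.34 / sqrt(1.686) * -0.15034 = 14.396 s

14.396 s


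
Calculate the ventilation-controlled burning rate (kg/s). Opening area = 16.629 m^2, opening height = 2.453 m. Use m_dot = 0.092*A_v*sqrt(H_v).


sqrt(H_v) = 1.5662
m_dot = 0.092 * 16.629 * 1.5662 = 2.3961 kg/s

2.3961 kg/s


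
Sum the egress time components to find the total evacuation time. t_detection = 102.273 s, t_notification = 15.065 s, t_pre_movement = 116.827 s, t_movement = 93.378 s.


Total = 102.273 + 15.065 + 116.827 + 93.378 = 327.543 s

327.543 s


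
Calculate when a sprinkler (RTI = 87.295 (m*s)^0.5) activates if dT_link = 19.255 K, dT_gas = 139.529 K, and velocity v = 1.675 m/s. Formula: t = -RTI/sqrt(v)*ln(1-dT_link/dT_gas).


dT_link/dT_gas = 0.13800
ln(1 - 0.13800) = -0.14850
t = -87.295 / sqrt(1.675) * -0.14850 = 10.016 s

10.016 s


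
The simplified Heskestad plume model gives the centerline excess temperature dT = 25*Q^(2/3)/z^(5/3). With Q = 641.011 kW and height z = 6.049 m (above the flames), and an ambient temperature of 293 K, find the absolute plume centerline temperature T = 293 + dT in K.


Q^(2/3) = 74.344
z^(5/3) = 20.082
dT = 25 * 74.344 / 20.082 = 92.550 K
T = 293 + 92.550 = 385.55 K

385.55 K


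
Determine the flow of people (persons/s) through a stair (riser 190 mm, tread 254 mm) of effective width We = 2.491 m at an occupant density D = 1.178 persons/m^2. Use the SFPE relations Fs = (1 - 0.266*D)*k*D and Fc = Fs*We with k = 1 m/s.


1 - 0.266*D = 1 - 0.266*1.178 = 0.68665
Fs = 0.68665 * 1 * 1.178 = 0.80888 persons/(s*m)
Fc = 0.80888 * 2.491 = 2.0149 persons/s

2.0149 persons/s


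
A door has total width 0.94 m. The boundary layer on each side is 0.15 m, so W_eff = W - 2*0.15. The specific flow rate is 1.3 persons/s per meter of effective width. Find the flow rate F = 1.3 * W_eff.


W_eff = 0.94 - 0.30 = 0.64 m
F = 1.3 * 0.64 = 0.832 persons/s

0.832 persons/s


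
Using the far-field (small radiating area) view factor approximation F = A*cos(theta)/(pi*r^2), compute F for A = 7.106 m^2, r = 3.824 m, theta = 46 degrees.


cos(46 deg) = 0.69466
pi*r^2 = 45.939
F = 7.106 * 0.69466 / 45.939 = 0.10745

0.10745


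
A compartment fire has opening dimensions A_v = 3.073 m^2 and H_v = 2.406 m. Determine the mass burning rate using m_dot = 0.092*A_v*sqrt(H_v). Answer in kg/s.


sqrt(H_v) = 1.5511
m_dot = 0.092 * 3.073 * 1.5511 = 0.43853 kg/s

0.43853 kg/s


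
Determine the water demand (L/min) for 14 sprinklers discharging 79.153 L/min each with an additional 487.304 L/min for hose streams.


Sprinkler demand = 14 * 79.153 = 1108.142 L/min
Total = 1108.142 + 487.304 = 1595.446 L/min

1595.446 L/min


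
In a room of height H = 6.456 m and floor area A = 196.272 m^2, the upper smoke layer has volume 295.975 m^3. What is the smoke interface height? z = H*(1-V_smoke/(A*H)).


V/(A*H) = 0.23358
1 - 0.23358 = 0.76642
z = 6.456 * 0.76642 = 4.9480 m

4.9480 m


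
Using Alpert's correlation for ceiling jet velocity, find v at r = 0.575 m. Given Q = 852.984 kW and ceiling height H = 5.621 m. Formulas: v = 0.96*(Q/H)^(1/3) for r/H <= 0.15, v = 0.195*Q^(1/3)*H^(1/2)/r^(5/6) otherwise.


r/H = 0.575 / 5.621 = 0.10229
r/H <= 0.15, so v = 0.96*(Q/H)^(1/3)
Q/H = 151.75
(Q/H)^(1/3) = 5.3339
v = 0.96 * 5.3339 = 5.1205 m/s

5.1205 m/s


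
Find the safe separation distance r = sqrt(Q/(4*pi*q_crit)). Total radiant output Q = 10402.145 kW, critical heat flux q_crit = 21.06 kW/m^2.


4*pi*q_crit = 264.65
Q/(4*pi*q_crit) = 39.306
r = sqrt(39.306) = 6.2694 m

6.2694 m


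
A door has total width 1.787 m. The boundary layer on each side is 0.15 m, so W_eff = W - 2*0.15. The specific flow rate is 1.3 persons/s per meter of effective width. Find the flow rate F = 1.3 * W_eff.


W_eff = 1.787 - 0.30 = 1.487 m
F = 1.3 * 1.487 = 1.9331 persons/s

1.9331 persons/s


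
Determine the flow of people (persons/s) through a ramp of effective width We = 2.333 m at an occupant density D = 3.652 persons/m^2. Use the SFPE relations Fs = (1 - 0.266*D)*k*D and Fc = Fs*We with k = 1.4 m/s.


1 - 0.266*D = 1 - 0.266*3.652 = 0.028568
Fs = 0.028568 * 1.4 * 3.652 = 0.14606 persons/(s*m)
Fc = 0.14606 * 2.333 = 0.34076 persons/s

0.34076 persons/s


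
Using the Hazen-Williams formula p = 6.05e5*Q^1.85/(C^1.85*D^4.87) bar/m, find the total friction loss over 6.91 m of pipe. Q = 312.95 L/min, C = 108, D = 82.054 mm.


Q^1.85 = 41365
C^1.85 = 5778.8
D^4.87 = 2.0973e+09
p/m = 0.0020648 bar/m
p_total = 0.0020648 * 6.91 = 0.014268 bar

0.014268 bar


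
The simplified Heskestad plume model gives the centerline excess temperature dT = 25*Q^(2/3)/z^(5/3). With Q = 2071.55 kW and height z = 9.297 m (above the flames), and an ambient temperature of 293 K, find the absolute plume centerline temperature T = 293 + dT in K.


Q^(2/3) = 162.50
z^(5/3) = 41.106
dT = 25 * 162.50 / 41.106 = 98.832 K
T = 293 + 98.832 = 391.83 K

391.83 K


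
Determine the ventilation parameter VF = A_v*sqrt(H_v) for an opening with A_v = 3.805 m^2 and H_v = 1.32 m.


sqrt(H_v) = 1.1489
VF = 3.805 * 1.1489 = 4.3716 m^(5/2)

4.3716 m^(5/2)


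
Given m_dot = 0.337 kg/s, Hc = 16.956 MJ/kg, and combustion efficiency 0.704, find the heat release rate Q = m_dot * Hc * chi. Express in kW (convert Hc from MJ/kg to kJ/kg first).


Hc = 16.956 MJ/kg = 16.956 * 1000 kJ/kg = 16956 kJ/kg
Q = 0.337 kg/s * 16956 kJ/kg * 0.704 = 4022.8 kW

4022.8 kW


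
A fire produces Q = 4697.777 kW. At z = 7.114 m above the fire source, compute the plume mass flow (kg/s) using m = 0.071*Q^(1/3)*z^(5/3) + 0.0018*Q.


Q^(1/3) = 16.748
z^(5/3) = 26.314
First term = 0.071 * 16.748 * 26.314 = 31.290
Second term = 0.0018 * 4697.777 = 8.4560
m = 39.746 kg/s

39.746 kg/s


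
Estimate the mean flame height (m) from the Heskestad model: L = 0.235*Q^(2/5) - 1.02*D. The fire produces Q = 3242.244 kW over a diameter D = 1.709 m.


Q^(2/5) = 25.371
0.235 * Q^(2/5) = 5.9622
1.02 * D = 1.7432
L = 4.2190 m

4.2190 m


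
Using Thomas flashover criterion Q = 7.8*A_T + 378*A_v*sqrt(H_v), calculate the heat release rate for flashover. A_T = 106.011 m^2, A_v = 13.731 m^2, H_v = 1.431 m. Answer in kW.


7.8*A_T = 826.89
sqrt(H_v) = 1.1962
378*A_v*sqrt(H_v) = 6208.9
Q = 826.89 + 6208.9 = 7035.8 kW

7035.8 kW


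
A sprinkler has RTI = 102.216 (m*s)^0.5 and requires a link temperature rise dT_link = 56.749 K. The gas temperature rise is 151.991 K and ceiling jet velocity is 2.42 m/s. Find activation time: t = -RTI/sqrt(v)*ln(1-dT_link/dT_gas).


dT_link/dT_gas = 0.37337
ln(1 - 0.37337) = -0.46740
t = -102.216 / sqrt(2.42) * -0.46740 = 30.711 s

30.711 s


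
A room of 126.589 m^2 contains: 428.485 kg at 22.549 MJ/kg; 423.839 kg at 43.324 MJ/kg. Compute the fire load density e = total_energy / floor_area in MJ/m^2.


Total energy = 428.485*22.549 + 423.839*43.324
= 9661.908 + 18362.40
= 28024.31 MJ
e = 28024.31 / 126.589 = 221.38 MJ/m^2

221.38 MJ/m^2


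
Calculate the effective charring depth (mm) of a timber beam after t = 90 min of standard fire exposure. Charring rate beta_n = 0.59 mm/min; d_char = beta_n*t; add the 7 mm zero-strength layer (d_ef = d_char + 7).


d_char = 0.59 * 90 = 53.1 mm
d_ef = 53.1 + 1.0*7 = 60.1 mm

60.1 mm


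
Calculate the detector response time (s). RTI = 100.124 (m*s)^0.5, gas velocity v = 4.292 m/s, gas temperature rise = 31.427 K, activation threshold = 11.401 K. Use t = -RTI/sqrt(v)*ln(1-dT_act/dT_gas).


dT_act/dT_gas = 0.36278
ln(1 - 0.36278) = -0.45064
t = -100.124 / sqrt(4.292) * -0.45064 = 21.779 s

21.779 s


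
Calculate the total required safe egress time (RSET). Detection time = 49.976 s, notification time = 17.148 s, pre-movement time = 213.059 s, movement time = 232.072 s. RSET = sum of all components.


Total = 49.976 + 17.148 + 213.059 + 232.072 = 512.255 s

512.255 s


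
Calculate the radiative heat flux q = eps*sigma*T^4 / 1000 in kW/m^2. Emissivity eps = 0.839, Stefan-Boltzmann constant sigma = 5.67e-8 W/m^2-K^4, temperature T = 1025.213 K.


T^4 = 1.1047e+12
q = 0.839 * 5.67e-8 * 1.1047e+12 / 1000 = 52.553 kW/m^2

52.553 kW/m^2


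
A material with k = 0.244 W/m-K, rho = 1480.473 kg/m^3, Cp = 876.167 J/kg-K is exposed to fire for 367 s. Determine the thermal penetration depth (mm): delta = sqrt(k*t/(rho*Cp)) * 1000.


alpha = 0.244 / (1480.473 * 876.167) = 1.8811e-07 m^2/s
alpha * t = 6.9035e-05
delta = sqrt(6.9035e-05) * 1000 = 8.3087 mm

8.3087 mm


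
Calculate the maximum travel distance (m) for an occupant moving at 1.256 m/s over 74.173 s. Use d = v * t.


d = 1.256 * 74.173 = 93.161 m

93.161 m


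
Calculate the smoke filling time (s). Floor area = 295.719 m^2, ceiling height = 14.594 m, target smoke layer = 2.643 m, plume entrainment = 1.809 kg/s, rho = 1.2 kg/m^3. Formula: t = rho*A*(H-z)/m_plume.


H - z = 11.951 m
t = 1.2 * 295.719 * 11.951 / 1.809 = 2344.4 s

2344.4 s


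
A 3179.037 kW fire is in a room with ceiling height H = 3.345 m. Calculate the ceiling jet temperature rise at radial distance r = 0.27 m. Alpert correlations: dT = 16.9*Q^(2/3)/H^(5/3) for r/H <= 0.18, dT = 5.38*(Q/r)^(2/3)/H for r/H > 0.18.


r/H = 0.27 / 3.345 = 0.080717
r/H <= 0.18, so dT = 16.9*Q^(2/3)/H^(5/3)
Q^(2/3) = 216.20
H^(5/3) = 7.4816
dT = 16.9 * 216.20 / 7.4816 = 488.38 K

488.38 K


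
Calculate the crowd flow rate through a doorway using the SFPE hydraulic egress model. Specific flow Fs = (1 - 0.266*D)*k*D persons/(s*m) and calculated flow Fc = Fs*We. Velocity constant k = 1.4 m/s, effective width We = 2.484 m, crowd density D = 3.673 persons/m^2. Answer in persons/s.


1 - 0.266*D = 1 - 0.266*3.673 = 0.022982
Fs = 0.022982 * 1.4 * 3.673 = 0.11818 persons/(s*m)
Fc = 0.11818 * 2.484 = 0.29355 persons/s

0.29355 persons/s


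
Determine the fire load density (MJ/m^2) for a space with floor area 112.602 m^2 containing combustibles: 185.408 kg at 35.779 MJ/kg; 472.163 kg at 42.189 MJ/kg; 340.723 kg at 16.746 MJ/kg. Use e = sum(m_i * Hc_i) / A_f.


Total energy = 185.408*35.779 + 472.163*42.189 + 340.723*16.746
= 6633.713 + 19920.08 + 5705.747
= 32259.54 MJ
e = 32259.54 / 112.602 = 286.49 MJ/m^2

286.49 MJ/m^2


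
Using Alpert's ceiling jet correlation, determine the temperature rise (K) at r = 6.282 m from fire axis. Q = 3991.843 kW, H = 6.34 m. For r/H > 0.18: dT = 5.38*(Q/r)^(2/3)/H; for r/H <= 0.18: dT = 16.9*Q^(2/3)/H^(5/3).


r/H = 6.282 / 6.34 = 0.99085
r/H > 0.18, so dT = 5.38*(Q/r)^(2/3)/H
Q/r = 635.44
(Q/r)^(2/3) = 73.912
dT = 5.38 * 73.912 / 6.34 = 62.721 K

62.721 K


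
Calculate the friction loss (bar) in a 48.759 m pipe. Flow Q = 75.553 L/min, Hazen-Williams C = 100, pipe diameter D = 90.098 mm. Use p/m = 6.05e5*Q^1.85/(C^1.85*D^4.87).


Q^1.85 = 2983.8
C^1.85 = 5011.9
D^4.87 = 3.3072e+09
p/m = 0.00010891 bar/m
p_total = 0.00010891 * 48.759 = 0.0053102 bar

0.0053102 bar


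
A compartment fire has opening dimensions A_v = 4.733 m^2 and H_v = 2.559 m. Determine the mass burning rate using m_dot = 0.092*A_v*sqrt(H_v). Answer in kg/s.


sqrt(H_v) = 1.5997
m_dot = 0.092 * 4.733 * 1.5997 = 0.69656 kg/s

0.69656 kg/s


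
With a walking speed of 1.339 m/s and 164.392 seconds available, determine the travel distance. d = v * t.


d = 1.339 * 164.392 = 220.12 m

220.12 m


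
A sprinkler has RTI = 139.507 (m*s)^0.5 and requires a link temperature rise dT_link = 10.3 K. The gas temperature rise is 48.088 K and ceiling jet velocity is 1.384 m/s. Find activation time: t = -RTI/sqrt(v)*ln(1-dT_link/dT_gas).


dT_link/dT_gas = 0.21419
ln(1 - 0.21419) = -0.24104
t = -139.507 / sqrt(1.384) * -0.24104 = 28.584 s

28.584 s


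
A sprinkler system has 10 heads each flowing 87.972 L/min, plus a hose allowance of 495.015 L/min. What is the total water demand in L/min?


Sprinkler demand = 10 * 87.972 = 879.72 L/min
Total = 879.72 + 495.015 = 1374.735 L/min

1374.735 L/min


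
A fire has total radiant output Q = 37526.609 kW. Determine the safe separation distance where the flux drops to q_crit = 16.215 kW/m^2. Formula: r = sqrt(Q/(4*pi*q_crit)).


4*pi*q_crit = 203.76
Q/(4*pi*q_crit) = 184.17
r = sqrt(184.17) = 13.571 m

13.571 m


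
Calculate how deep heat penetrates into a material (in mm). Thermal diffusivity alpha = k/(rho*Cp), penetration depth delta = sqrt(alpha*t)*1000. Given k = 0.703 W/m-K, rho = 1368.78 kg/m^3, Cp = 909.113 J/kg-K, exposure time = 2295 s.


alpha = 0.703 / (1368.78 * 909.113) = 5.6494e-07 m^2/s
alpha * t = 0.0012965
delta = sqrt(0.0012965) * 1000 = 36.008 mm

36.008 mm


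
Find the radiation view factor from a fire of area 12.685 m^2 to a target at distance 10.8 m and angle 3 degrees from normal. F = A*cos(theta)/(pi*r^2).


cos(3 deg) = 0.99863
pi*r^2 = 366.44
F = 12.685 * 0.99863 / 366.44 = 0.034570

0.034570


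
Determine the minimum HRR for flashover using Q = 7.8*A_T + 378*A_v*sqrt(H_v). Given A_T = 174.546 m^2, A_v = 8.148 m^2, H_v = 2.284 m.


7.8*A_T = 1361.5
sqrt(H_v) = 1.5113
378*A_v*sqrt(H_v) = 4654.7
Q = 1361.5 + 4654.7 = 6016.1 kW

6016.1 kW


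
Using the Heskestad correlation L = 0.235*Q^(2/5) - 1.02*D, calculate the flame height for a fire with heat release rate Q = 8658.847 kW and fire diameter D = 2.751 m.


Q^(2/5) = 37.582
0.235 * Q^(2/5) = 8.8319
1.02 * D = 2.8060
L = 6.0258 m

6.0258 m


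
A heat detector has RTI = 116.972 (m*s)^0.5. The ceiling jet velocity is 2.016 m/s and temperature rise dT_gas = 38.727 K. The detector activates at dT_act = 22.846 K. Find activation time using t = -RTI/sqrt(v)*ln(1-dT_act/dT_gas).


dT_act/dT_gas = 0.58992
ln(1 - 0.58992) = -0.89141
t = -116.972 / sqrt(2.016) * -0.89141 = 73.437 s

73.437 s


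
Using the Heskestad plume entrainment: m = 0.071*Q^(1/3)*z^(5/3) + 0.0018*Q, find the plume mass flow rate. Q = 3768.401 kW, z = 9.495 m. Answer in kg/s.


Q^(1/3) = 15.562
z^(5/3) = 42.575
First term = 0.071 * 15.562 * 42.575 = 47.040
Second term = 0.0018 * 3768.401 = 6.7831
m = 53.823 kg/s

53.823 kg/s


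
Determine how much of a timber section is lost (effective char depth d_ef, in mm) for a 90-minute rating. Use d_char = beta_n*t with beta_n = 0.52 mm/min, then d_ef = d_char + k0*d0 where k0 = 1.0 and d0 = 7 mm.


d_char = 0.52 * 90 = 46.8 mm
d_ef = 46.8 + 1.0*7 = 53.8 mm

53.8 mm


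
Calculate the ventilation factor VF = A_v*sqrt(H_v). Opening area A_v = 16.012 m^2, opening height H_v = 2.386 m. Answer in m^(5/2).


sqrt(H_v) = 1.5447
VF = 16.012 * 1.5447 = 24.733 m^(5/2)

24.733 m^(5/2)


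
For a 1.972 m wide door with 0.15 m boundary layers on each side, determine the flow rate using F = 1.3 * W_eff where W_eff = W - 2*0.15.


W_eff = 1.972 - 0.30 = 1.672 m
F = 1.3 * 1.672 = 2.1736 persons/s

2.1736 persons/s


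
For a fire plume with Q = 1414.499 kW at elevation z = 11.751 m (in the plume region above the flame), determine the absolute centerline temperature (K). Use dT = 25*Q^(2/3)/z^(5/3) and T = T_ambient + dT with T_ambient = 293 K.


Q^(2/3) = 126.01
z^(5/3) = 60.738
dT = 25 * 126.01 / 60.738 = 51.866 K
T = 293 + 51.866 = 344.87 K

344.87 K


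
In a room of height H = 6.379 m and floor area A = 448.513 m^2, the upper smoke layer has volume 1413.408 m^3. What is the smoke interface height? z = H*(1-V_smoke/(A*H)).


V/(A*H) = 0.49401
1 - 0.49401 = 0.50599
z = 6.379 * 0.50599 = 3.2277 m

3.2277 m


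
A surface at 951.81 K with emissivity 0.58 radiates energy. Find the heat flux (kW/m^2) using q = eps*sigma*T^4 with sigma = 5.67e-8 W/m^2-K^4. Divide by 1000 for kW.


T^4 = 8.2073e+11
q = 0.58 * 5.67e-8 * 8.2073e+11 / 1000 = 26.991 kW/m^2

26.991 kW/m^2


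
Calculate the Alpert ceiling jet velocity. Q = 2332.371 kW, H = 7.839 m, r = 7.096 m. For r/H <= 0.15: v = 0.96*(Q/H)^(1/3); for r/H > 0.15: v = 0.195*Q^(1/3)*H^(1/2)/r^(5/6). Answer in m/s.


r/H = 7.096 / 7.839 = 0.90522
r/H > 0.15, so v = 0.195*Q^(1/3)*H^(1/2)/r^(5/6)
Q^(1/3) = 13.262
H^(1/2) = 2.7998
r^(5/6) = 5.1189
v = 0.195 * 13.262 * 2.7998 / 5.1189 = 1.4144 m/s

1.4144 m/s


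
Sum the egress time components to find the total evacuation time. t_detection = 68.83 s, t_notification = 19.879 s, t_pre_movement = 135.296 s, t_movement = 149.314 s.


Total = 68.83 + 19.879 + 135.296 + 149.314 = 373.319 s

373.319 s


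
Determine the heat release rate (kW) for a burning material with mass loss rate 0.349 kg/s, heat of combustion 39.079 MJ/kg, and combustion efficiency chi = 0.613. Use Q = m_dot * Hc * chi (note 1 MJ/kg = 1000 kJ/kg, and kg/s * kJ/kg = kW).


Hc = 39.079 MJ/kg = 39.079 * 1000 kJ/kg = 39079 kJ/kg
Q = 0.349 kg/s * 39079 kJ/kg * 0.613 = 8360.4 kW

8360.4 kW


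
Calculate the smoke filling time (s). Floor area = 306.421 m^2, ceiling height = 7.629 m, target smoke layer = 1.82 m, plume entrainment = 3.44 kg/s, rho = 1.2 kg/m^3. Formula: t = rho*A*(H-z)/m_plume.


H - z = 5.809 m
t = 1.2 * 306.421 * 5.809 / 3.44 = 620.93 s

620.93 s


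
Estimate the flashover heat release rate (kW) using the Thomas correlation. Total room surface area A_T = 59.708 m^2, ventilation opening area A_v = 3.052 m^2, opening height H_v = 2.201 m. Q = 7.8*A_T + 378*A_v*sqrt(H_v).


7.8*A_T = 465.72
sqrt(H_v) = 1.4836
378*A_v*sqrt(H_v) = 1711.5
Q = 465.72 + 1711.5 = 2177.3 kW

2177.3 kW


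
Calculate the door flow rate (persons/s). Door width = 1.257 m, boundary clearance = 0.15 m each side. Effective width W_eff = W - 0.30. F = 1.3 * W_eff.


W_eff = 1.257 - 0.30 = 0.957 m
F = 1.3 * 0.957 = 1.2441 persons/s

1.2441 persons/s


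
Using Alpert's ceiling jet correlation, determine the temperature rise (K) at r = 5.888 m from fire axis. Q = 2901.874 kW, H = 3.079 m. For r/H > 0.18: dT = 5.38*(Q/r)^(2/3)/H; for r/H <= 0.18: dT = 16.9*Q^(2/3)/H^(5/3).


r/H = 5.888 / 3.079 = 1.9123
r/H > 0.18, so dT = 5.38*(Q/r)^(2/3)/H
Q/r = 492.85
(Q/r)^(2/3) = 62.394
dT = 5.38 * 62.394 / 3.079 = 109.02 K

109.02 K


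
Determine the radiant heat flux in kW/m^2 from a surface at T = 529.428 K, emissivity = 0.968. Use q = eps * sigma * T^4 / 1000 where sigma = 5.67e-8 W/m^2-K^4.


T^4 = 7.8565e+10
q = 0.968 * 5.67e-8 * 7.8565e+10 / 1000 = 4.3121 kW/m^2

4.3121 kW/m^2


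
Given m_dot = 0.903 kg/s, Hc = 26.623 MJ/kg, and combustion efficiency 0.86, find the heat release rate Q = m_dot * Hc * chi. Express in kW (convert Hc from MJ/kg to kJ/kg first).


Hc = 26.623 MJ/kg = 26.623 * 1000 kJ/kg = 26623 kJ/kg
Q = 0.903 kg/s * 26623 kJ/kg * 0.86 = 20675 kW

20675 kW


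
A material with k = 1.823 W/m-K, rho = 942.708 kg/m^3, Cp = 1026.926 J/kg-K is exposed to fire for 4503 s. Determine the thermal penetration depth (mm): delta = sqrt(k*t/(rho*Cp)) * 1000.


alpha = 1.823 / (942.708 * 1026.926) = 1.8831e-06 m^2/s
alpha * t = 0.0084795
delta = sqrt(0.0084795) * 1000 = 92.084 mm

92.084 mm


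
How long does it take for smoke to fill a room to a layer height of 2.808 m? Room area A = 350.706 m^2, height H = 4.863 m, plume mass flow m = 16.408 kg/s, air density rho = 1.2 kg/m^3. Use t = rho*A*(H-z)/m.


H - z = 2.055 m
t = 1.2 * 350.706 * 2.055 / 16.408 = 52.708 s

52.708 s


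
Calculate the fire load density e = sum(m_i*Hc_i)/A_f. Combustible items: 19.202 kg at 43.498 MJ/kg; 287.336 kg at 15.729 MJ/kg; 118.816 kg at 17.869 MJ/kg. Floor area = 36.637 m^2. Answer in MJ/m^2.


Total energy = 19.202*43.498 + 287.336*15.729 + 118.816*17.869
= 835.2486 + 4519.508 + 2123.123
= 7477.880 MJ
e = 7477.880 / 36.637 = 204.11 MJ/m^2

204.11 MJ/m^2


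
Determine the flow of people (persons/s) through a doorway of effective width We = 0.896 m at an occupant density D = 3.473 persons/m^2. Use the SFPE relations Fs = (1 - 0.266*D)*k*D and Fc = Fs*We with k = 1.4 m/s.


1 - 0.266*D = 1 - 0.266*3.473 = 0.076182
Fs = 0.076182 * 1.4 * 3.473 = 0.37041 persons/(s*m)
Fc = 0.37041 * 0.896 = 0.33189 persons/s

0.33189 persons/s


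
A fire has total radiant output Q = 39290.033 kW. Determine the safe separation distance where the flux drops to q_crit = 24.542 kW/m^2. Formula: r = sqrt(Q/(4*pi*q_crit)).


4*pi*q_crit = 308.40
Q/(4*pi*q_crit) = 127.40
r = sqrt(127.40) = 11.287 m

11.287 m


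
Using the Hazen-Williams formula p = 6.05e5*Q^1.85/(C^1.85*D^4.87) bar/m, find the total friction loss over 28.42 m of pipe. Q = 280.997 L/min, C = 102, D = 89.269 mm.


Q^1.85 = 33892
C^1.85 = 5198.9
D^4.87 = 3.1616e+09
p/m = 0.0012475 bar/m
p_total = 0.0012475 * 28.42 = 0.035453 bar

0.035453 bar


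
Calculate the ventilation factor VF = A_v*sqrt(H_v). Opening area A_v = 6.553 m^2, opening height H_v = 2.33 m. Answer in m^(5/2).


sqrt(H_v) = 1.5264
VF = 6.553 * 1.5264 = 10.003 m^(5/2)

10.003 m^(5/2)


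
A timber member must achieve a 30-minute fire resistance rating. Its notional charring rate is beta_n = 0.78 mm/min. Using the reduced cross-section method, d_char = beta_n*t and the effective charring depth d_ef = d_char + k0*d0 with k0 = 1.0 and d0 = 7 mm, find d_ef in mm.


d_char = 0.78 * 30 = 23.4 mm
d_ef = 23.4 + 1.0*7 = 30.4 mm

30.4 mm


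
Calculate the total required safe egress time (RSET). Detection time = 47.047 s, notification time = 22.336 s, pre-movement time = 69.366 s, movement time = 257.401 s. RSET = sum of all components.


Total = 47.047 + 22.336 + 69.366 + 257.401 = 396.15 s

396.15 s


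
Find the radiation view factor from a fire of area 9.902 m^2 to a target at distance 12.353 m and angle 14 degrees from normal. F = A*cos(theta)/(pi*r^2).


cos(14 deg) = 0.97030
pi*r^2 = 479.40
F = 9.902 * 0.97030 / 479.40 = 0.020042

0.020042


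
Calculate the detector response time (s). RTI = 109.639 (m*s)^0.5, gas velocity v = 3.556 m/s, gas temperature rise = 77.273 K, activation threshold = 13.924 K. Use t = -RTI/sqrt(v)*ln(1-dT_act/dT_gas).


dT_act/dT_gas = 0.18019
ln(1 - 0.18019) = -0.19869
t = -109.639 / sqrt(3.556) * -0.19869 = 11.552 s

11.552 s


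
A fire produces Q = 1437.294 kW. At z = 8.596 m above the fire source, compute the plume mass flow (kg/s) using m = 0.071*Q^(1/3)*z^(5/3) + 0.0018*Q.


Q^(1/3) = 11.285
z^(5/3) = 36.071
First term = 0.071 * 11.285 * 36.071 = 28.902
Second term = 0.0018 * 1437.294 = 2.5871
m = 31.490 kg/s

31.490 kg/s


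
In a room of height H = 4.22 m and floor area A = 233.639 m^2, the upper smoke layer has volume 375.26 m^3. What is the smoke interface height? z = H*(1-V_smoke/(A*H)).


V/(A*H) = 0.38060
1 - 0.38060 = 0.61940
z = 4.22 * 0.61940 = 2.6138 m

2.6138 m


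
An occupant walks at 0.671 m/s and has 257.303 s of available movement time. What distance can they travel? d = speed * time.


d = 0.671 * 257.303 = 172.65 m

172.65 m


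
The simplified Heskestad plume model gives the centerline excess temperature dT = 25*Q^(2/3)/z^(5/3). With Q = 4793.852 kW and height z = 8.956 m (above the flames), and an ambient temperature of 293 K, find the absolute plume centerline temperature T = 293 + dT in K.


Q^(2/3) = 284.31
z^(5/3) = 38.624
dT = 25 * 284.31 / 38.624 = 184.02 K
T = 293 + 184.02 = 477.02 K

477.02 K


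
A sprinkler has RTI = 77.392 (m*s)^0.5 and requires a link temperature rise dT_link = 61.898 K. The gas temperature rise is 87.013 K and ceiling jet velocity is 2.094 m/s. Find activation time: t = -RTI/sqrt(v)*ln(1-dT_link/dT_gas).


dT_link/dT_gas = 0.71136
ln(1 - 0.71136) = -1.2426
t = -77.392 / sqrt(2.094) * -1.2426 = 66.456 s

66.456 s


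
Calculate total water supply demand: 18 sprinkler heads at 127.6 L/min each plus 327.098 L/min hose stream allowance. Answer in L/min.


Sprinkler demand = 18 * 127.6 = 2296.8 L/min
Total = 2296.8 + 327.098 = 2623.898 L/min

2623.898 L/min


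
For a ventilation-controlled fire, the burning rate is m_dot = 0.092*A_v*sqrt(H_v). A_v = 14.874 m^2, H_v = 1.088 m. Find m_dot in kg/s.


sqrt(H_v) = 1.0431
m_dot = 0.092 * 14.874 * 1.0431 = 1.4273 kg/s

1.4273 kg/s


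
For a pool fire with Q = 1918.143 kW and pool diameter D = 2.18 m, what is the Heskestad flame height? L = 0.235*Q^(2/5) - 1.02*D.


Q^(2/5) = 20.566
0.235 * Q^(2/5) = 4.8330
1.02 * D = 2.2236
L = 2.6094 m

2.6094 m


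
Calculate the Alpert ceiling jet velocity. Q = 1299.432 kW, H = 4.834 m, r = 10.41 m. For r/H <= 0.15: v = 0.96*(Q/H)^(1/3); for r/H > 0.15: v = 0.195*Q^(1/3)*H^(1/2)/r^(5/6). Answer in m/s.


r/H = 10.41 / 4.834 = 2.1535
r/H > 0.15, so v = 0.195*Q^(1/3)*H^(1/2)/r^(5/6)
Q^(1/3) = 10.912
H^(1/2) = 2.1986
r^(5/6) = 7.0449
v = 0.195 * 10.912 * 2.1986 / 7.0449 = 0.66409 m/s

0.66409 m/s


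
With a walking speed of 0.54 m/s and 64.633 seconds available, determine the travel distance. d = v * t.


d = 0.54 * 64.633 = 34.902 m

34.902 m


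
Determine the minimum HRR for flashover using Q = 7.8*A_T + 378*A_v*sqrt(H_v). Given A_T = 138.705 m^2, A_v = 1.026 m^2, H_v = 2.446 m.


7.8*A_T = 1081.899
sqrt(H_v) = 1.5640
378*A_v*sqrt(H_v) = 606.55
Q = 1081.899 + 606.55 = 1688.5 kW

1688.5 kW


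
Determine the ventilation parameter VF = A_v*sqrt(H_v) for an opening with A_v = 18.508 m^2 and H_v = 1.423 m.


sqrt(H_v) = 1.1929
VF = 18.508 * 1.1929 = 22.078 m^(5/2)

22.078 m^(5/2)


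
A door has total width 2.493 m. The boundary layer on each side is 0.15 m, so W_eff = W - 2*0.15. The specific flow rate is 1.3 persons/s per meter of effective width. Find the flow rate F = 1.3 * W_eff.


W_eff = 2.493 - 0.30 = 2.193 m
F = 1.3 * 2.193 = 2.8509 persons/s

2.8509 persons/s


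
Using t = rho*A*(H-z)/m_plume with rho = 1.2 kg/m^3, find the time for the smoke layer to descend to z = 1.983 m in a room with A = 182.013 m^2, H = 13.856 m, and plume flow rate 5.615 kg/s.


H - z = 11.873 m
t = 1.2 * 182.013 * 11.873 / 5.615 = 461.84 s

461.84 s


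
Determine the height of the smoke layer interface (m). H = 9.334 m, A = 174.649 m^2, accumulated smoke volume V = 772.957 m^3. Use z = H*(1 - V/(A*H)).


V/(A*H) = 0.47416
1 - 0.47416 = 0.52584
z = 9.334 * 0.52584 = 4.9082 m

4.9082 m


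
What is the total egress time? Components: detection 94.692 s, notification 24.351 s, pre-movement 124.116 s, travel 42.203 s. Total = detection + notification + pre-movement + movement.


Total = 94.692 + 24.351 + 124.116 + 42.203 = 285.362 s

285.362 s
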